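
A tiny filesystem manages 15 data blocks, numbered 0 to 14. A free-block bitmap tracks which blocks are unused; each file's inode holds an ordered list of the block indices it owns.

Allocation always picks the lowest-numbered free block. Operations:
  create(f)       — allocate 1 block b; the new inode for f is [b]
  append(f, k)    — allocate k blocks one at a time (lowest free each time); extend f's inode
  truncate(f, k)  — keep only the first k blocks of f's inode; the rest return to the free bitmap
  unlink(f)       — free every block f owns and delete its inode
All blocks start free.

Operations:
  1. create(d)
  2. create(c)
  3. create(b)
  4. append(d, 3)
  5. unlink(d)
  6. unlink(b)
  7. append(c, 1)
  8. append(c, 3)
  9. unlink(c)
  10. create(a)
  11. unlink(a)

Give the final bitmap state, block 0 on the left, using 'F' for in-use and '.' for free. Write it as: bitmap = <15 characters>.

bitmap = ...............

create(d): bitmap=F.............. | d=[0]
create(c): bitmap=FF............. | c=[1] d=[0]
create(b): bitmap=FFF............ | b=[2] c=[1] d=[0]
append(d, 3): bitmap=FFFFFF......... | b=[2] c=[1] d=[0, 3, 4, 5]
unlink(d): bitmap=.FF............ | b=[2] c=[1]
unlink(b): bitmap=.F............. | c=[1]
append(c, 1): bitmap=FF............. | c=[1, 0]
append(c, 3): bitmap=FFFFF.......... | c=[1, 0, 2, 3, 4]
unlink(c): bitmap=............... | 
create(a): bitmap=F.............. | a=[0]
unlink(a): bitmap=............... | 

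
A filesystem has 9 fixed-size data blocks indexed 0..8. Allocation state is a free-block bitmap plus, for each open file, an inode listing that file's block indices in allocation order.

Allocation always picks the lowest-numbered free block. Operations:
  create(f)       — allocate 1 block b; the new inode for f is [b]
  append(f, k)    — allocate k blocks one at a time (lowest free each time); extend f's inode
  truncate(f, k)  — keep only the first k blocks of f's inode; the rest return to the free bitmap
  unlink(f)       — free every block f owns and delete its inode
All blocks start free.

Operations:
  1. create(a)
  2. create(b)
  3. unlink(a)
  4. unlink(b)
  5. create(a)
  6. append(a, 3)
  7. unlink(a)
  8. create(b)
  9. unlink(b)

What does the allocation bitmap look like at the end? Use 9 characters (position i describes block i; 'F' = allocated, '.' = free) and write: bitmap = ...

create(a): bitmap=F........ | a=[0]
create(b): bitmap=FF....... | a=[0] b=[1]
unlink(a): bitmap=.F....... | b=[1]
unlink(b): bitmap=......... | 
create(a): bitmap=F........ | a=[0]
append(a, 3): bitmap=FFFF..... | a=[0, 1, 2, 3]
unlink(a): bitmap=......... | 
create(b): bitmap=F........ | b=[0]
unlink(b): bitmap=......... | 

bitmap = .........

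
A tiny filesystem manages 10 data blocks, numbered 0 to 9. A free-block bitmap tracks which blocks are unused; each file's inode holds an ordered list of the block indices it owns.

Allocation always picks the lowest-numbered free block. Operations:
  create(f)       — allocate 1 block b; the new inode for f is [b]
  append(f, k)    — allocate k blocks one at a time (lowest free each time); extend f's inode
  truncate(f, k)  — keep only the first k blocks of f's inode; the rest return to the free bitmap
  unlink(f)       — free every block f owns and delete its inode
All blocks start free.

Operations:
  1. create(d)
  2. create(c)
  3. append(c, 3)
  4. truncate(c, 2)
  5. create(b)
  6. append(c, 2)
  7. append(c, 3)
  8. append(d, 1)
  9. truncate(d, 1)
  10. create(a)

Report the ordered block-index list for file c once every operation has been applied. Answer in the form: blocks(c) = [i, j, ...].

blocks(c) = [1, 2, 4, 5, 6, 7, 8]

  1. create(d)  ⇒  F.........  {d→[0]}
  2. create(c)  ⇒  FF........  {c→[1]; d→[0]}
  3. append(c, 3)  ⇒  FFFFF.....  {c→[1, 2, 3, 4]; d→[0]}
  4. truncate(c, 2)  ⇒  FFF.......  {c→[1, 2]; d→[0]}
  5. create(b)  ⇒  FFFF......  {b→[3]; c→[1, 2]; d→[0]}
  6. append(c, 2)  ⇒  FFFFFF....  {b→[3]; c→[1, 2, 4, 5]; d→[0]}
  7. append(c, 3)  ⇒  FFFFFFFFF.  {b→[3]; c→[1, 2, 4, 5, 6, 7, 8]; d→[0]}
  8. append(d, 1)  ⇒  FFFFFFFFFF  {b→[3]; c→[1, 2, 4, 5, 6, 7, 8]; d→[0, 9]}
  9. truncate(d, 1)  ⇒  FFFFFFFFF.  {b→[3]; c→[1, 2, 4, 5, 6, 7, 8]; d→[0]}
  10. create(a)  ⇒  FFFFFFFFFF  {a→[9]; b→[3]; c→[1, 2, 4, 5, 6, 7, 8]; d→[0]}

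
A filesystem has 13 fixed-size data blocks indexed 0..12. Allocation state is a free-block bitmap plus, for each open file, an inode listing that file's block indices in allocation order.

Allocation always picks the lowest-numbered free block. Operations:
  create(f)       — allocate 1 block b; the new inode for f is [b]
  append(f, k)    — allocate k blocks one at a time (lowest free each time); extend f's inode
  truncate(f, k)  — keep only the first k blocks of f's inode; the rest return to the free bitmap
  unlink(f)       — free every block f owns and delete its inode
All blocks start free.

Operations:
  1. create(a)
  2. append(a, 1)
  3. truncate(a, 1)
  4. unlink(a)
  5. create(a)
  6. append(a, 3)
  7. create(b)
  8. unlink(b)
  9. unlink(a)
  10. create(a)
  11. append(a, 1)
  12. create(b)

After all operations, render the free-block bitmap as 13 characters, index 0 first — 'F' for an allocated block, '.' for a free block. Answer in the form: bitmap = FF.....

  1. create(a)  ⇒  F............  {a→[0]}
  2. append(a, 1)  ⇒  FF...........  {a→[0, 1]}
  3. truncate(a, 1)  ⇒  F............  {a→[0]}
  4. unlink(a)  ⇒  .............  {}
  5. create(a)  ⇒  F............  {a→[0]}
  6. append(a, 3)  ⇒  FFFF.........  {a→[0, 1, 2, 3]}
  7. create(b)  ⇒  FFFFF........  {a→[0, 1, 2, 3]; b→[4]}
  8. unlink(b)  ⇒  FFFF.........  {a→[0, 1, 2, 3]}
  9. unlink(a)  ⇒  .............  {}
  10. create(a)  ⇒  F............  {a→[0]}
  11. append(a, 1)  ⇒  FF...........  {a→[0, 1]}
  12. create(b)  ⇒  FFF..........  {a→[0, 1]; b→[2]}

bitmap = FFF..........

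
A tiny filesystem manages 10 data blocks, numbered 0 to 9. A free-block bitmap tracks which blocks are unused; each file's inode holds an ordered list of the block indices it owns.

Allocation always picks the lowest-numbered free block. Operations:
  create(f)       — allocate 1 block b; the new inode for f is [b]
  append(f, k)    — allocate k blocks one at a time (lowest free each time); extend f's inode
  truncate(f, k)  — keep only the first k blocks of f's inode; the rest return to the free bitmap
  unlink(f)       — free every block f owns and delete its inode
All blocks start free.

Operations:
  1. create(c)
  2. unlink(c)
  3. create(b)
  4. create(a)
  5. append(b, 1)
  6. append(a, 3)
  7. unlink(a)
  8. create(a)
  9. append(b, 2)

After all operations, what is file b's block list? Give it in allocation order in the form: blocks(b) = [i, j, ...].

blocks(b) = [0, 2, 3, 4]

  1. create(c)  ⇒  F.........  {c→[0]}
  2. unlink(c)  ⇒  ..........  {}
  3. create(b)  ⇒  F.........  {b→[0]}
  4. create(a)  ⇒  FF........  {a→[1]; b→[0]}
  5. append(b, 1)  ⇒  FFF.......  {a→[1]; b→[0, 2]}
  6. append(a, 3)  ⇒  FFFFFF....  {a→[1, 3, 4, 5]; b→[0, 2]}
  7. unlink(a)  ⇒  F.F.......  {b→[0, 2]}
  8. create(a)  ⇒  FFF.......  {a→[1]; b→[0, 2]}
  9. append(b, 2)  ⇒  FFFFF.....  {a→[1]; b→[0, 2, 3, 4]}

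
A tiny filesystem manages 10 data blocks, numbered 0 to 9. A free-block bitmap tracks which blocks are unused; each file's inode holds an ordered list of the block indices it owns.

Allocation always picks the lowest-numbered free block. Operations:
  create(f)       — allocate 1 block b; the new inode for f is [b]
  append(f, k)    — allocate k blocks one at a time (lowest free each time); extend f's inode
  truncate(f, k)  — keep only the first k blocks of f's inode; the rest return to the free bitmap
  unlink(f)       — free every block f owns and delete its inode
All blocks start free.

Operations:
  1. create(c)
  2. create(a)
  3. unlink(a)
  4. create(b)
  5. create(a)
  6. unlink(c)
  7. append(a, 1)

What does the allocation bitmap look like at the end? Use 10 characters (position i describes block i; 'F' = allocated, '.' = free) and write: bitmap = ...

after create(c) → c:[0]  free=[F.........]
after create(a) → a:[1], c:[0]  free=[FF........]
after unlink(a) → c:[0]  free=[F.........]
after create(b) → b:[1], c:[0]  free=[FF........]
after create(a) → a:[2], b:[1], c:[0]  free=[FFF.......]
after unlink(c) → a:[2], b:[1]  free=[.FF.......]
after append(a, 1) → a:[2, 0], b:[1]  free=[FFF.......]

bitmap = FFF.......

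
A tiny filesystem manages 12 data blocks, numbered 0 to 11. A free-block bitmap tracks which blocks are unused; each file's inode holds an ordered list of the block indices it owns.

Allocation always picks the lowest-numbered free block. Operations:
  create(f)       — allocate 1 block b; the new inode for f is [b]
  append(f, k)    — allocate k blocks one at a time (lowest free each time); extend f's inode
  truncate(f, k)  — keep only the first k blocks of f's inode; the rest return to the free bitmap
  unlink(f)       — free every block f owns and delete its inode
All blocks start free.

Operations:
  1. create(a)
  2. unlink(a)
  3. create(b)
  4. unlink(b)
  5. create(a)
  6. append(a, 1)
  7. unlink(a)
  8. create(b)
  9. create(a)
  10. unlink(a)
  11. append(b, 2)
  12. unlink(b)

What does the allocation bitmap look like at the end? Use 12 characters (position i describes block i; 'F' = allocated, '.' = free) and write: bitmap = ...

bitmap = ............

[1] create(a) — a=0 (map F...........)
[2] unlink(a) —  (map ............)
[3] create(b) — b=0 (map F...........)
[4] unlink(b) —  (map ............)
[5] create(a) — a=0 (map F...........)
[6] append(a, 1) — a=0,1 (map FF..........)
[7] unlink(a) —  (map ............)
[8] create(b) — b=0 (map F...........)
[9] create(a) — a=1 b=0 (map FF..........)
[10] unlink(a) — b=0 (map F...........)
[11] append(b, 2) — b=0,1,2 (map FFF.........)
[12] unlink(b) —  (map ............)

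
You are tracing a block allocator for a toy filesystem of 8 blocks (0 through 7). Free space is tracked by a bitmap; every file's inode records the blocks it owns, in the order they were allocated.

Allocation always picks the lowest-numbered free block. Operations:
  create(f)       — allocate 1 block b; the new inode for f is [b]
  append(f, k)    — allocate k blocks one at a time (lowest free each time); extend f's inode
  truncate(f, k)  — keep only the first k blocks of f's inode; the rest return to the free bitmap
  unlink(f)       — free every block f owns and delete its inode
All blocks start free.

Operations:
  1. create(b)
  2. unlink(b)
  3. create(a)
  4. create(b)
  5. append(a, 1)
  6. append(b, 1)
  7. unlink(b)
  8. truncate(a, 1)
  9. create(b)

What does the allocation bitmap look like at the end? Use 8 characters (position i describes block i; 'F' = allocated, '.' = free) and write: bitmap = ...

create(b): bitmap=F....... | b=[0]
unlink(b): bitmap=........ | 
create(a): bitmap=F....... | a=[0]
create(b): bitmap=FF...... | a=[0] b=[1]
append(a, 1): bitmap=FFF..... | a=[0, 2] b=[1]
append(b, 1): bitmap=FFFF.... | a=[0, 2] b=[1, 3]
unlink(b): bitmap=F.F..... | a=[0, 2]
truncate(a, 1): bitmap=F....... | a=[0]
create(b): bitmap=FF...... | a=[0] b=[1]

bitmap = FF......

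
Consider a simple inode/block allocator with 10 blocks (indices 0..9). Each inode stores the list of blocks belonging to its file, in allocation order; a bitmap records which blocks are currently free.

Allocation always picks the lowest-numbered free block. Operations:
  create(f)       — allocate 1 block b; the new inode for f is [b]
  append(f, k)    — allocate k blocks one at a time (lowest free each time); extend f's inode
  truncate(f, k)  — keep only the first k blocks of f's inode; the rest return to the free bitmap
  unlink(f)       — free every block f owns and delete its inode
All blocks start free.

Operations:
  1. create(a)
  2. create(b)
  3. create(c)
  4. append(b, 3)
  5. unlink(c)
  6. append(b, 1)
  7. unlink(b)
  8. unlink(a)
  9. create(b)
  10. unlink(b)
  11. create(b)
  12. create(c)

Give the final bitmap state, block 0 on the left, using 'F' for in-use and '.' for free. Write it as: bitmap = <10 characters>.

after create(a) → a:[0]  free=[F.........]
after create(b) → a:[0], b:[1]  free=[FF........]
after create(c) → a:[0], b:[1], c:[2]  free=[FFF.......]
after append(b, 3) → a:[0], b:[1, 3, 4, 5], c:[2]  free=[FFFFFF....]
after unlink(c) → a:[0], b:[1, 3, 4, 5]  free=[FF.FFF....]
after append(b, 1) → a:[0], b:[1, 3, 4, 5, 2]  free=[FFFFFF....]
after unlink(b) → a:[0]  free=[F.........]
after unlink(a) →   free=[..........]
after create(b) → b:[0]  free=[F.........]
after unlink(b) →   free=[..........]
after create(b) → b:[0]  free=[F.........]
after create(c) → b:[0], c:[1]  free=[FF........]

bitmap = FF........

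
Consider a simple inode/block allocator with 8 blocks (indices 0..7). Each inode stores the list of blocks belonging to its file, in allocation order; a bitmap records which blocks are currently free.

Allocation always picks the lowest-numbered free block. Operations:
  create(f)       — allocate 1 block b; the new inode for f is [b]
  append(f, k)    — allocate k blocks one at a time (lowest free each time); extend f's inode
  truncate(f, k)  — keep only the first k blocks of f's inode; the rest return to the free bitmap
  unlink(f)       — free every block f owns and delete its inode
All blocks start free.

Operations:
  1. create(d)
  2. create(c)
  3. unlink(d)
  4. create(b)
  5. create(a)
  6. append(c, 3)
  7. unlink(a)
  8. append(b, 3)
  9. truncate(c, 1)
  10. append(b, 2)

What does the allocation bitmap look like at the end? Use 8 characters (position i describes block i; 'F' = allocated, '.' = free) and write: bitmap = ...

bitmap = FFFFF.FF

after create(d) → d:[0]  free=[F.......]
after create(c) → c:[1], d:[0]  free=[FF......]
after unlink(d) → c:[1]  free=[.F......]
after create(b) → b:[0], c:[1]  free=[FF......]
after create(a) → a:[2], b:[0], c:[1]  free=[FFF.....]
after append(c, 3) → a:[2], b:[0], c:[1, 3, 4, 5]  free=[FFFFFF..]
after unlink(a) → b:[0], c:[1, 3, 4, 5]  free=[FF.FFF..]
after append(b, 3) → b:[0, 2, 6, 7], c:[1, 3, 4, 5]  free=[FFFFFFFF]
after truncate(c, 1) → b:[0, 2, 6, 7], c:[1]  free=[FFF...FF]
after append(b, 2) → b:[0, 2, 6, 7, 3, 4], c:[1]  free=[FFFFF.FF]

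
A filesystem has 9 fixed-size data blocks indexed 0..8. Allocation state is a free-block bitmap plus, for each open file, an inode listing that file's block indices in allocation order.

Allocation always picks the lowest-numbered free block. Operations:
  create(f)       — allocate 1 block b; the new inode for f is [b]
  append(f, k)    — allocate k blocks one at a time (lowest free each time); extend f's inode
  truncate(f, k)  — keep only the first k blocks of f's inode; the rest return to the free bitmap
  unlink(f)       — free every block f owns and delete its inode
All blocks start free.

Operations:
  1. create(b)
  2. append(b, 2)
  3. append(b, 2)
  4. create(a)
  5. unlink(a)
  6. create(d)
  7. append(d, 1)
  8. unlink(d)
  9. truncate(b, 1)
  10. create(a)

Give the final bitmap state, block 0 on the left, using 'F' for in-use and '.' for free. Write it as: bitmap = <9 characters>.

bitmap = FF.......

[1] create(b) — b=0 (map F........)
[2] append(b, 2) — b=0,1,2 (map FFF......)
[3] append(b, 2) — b=0,1,2,3,4 (map FFFFF....)
[4] create(a) — a=5 b=0,1,2,3,4 (map FFFFFF...)
[5] unlink(a) — b=0,1,2,3,4 (map FFFFF....)
[6] create(d) — b=0,1,2,3,4 d=5 (map FFFFFF...)
[7] append(d, 1) — b=0,1,2,3,4 d=5,6 (map FFFFFFF..)
[8] unlink(d) — b=0,1,2,3,4 (map FFFFF....)
[9] truncate(b, 1) — b=0 (map F........)
[10] create(a) — a=1 b=0 (map FF.......)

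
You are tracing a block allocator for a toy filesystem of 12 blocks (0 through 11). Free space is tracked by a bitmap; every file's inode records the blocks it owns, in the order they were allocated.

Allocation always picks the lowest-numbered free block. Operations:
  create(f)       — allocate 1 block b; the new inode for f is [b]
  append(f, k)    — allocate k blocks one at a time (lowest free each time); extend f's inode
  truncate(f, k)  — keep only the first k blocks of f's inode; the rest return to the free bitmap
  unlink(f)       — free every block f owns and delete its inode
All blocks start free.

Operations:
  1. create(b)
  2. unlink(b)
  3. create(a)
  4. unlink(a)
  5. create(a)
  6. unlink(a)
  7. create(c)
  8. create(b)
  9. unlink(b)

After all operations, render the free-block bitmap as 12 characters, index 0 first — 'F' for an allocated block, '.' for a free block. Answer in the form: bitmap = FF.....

bitmap = F...........

[1] create(b) — b=0 (map F...........)
[2] unlink(b) —  (map ............)
[3] create(a) — a=0 (map F...........)
[4] unlink(a) —  (map ............)
[5] create(a) — a=0 (map F...........)
[6] unlink(a) —  (map ............)
[7] create(c) — c=0 (map F...........)
[8] create(b) — b=1 c=0 (map FF..........)
[9] unlink(b) — c=0 (map F...........)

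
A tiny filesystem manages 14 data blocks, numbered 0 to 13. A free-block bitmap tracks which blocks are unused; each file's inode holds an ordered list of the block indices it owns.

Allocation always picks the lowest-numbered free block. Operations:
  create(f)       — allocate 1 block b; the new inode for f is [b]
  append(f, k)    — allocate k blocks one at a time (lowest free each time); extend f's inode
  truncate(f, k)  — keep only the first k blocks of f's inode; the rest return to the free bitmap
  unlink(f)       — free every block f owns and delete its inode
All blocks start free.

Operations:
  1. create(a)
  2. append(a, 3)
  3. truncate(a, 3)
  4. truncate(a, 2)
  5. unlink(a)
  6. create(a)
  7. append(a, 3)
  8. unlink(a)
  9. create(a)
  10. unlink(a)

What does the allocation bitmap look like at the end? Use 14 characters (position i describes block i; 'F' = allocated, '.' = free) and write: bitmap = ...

bitmap = ..............

[1] create(a) — a=0 (map F.............)
[2] append(a, 3) — a=0,1,2,3 (map FFFF..........)
[3] truncate(a, 3) — a=0,1,2 (map FFF...........)
[4] truncate(a, 2) — a=0,1 (map FF............)
[5] unlink(a) —  (map ..............)
[6] create(a) — a=0 (map F.............)
[7] append(a, 3) — a=0,1,2,3 (map FFFF..........)
[8] unlink(a) —  (map ..............)
[9] create(a) — a=0 (map F.............)
[10] unlink(a) —  (map ..............)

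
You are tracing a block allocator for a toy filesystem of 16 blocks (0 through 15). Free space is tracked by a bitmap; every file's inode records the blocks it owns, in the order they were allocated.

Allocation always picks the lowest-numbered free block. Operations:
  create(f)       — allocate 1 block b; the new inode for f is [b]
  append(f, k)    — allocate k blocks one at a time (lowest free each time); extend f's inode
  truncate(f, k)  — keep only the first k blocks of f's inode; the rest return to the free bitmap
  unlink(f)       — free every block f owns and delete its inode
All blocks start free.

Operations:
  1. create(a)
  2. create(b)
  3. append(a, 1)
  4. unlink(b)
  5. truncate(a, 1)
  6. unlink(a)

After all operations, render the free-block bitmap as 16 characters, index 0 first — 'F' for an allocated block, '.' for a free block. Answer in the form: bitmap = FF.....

bitmap = ................

create(a): bitmap=F............... | a=[0]
create(b): bitmap=FF.............. | a=[0] b=[1]
append(a, 1): bitmap=FFF............. | a=[0, 2] b=[1]
unlink(b): bitmap=F.F............. | a=[0, 2]
truncate(a, 1): bitmap=F............... | a=[0]
unlink(a): bitmap=................ | 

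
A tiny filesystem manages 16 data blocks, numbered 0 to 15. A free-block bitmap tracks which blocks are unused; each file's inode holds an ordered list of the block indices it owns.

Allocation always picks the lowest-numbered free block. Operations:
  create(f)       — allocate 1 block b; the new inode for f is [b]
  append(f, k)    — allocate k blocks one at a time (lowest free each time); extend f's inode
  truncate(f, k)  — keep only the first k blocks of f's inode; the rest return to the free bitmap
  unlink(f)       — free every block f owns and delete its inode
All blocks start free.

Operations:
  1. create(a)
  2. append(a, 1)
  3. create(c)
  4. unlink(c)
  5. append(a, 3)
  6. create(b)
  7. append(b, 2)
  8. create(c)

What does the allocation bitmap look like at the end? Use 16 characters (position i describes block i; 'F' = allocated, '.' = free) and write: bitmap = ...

  1. create(a)  ⇒  F...............  {a→[0]}
  2. append(a, 1)  ⇒  FF..............  {a→[0, 1]}
  3. create(c)  ⇒  FFF.............  {a→[0, 1]; c→[2]}
  4. unlink(c)  ⇒  FF..............  {a→[0, 1]}
  5. append(a, 3)  ⇒  FFFFF...........  {a→[0, 1, 2, 3, 4]}
  6. create(b)  ⇒  FFFFFF..........  {a→[0, 1, 2, 3, 4]; b→[5]}
  7. append(b, 2)  ⇒  FFFFFFFF........  {a→[0, 1, 2, 3, 4]; b→[5, 6, 7]}
  8. create(c)  ⇒  FFFFFFFFF.......  {a→[0, 1, 2, 3, 4]; b→[5, 6, 7]; c→[8]}

bitmap = FFFFFFFFF.......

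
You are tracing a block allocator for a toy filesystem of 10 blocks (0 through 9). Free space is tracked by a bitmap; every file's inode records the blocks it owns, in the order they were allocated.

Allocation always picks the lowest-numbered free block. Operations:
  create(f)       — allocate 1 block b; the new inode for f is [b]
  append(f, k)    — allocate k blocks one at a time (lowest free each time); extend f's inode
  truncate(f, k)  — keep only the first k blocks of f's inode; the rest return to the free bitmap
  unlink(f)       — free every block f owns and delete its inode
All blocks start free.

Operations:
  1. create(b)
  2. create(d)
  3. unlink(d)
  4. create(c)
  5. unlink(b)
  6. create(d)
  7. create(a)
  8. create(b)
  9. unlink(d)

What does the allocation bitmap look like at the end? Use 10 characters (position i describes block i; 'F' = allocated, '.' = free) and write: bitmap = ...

after create(b) → b:[0]  free=[F.........]
after create(d) → b:[0], d:[1]  free=[FF........]
after unlink(d) → b:[0]  free=[F.........]
after create(c) → b:[0], c:[1]  free=[FF........]
after unlink(b) → c:[1]  free=[.F........]
after create(d) → c:[1], d:[0]  free=[FF........]
after create(a) → a:[2], c:[1], d:[0]  free=[FFF.......]
after create(b) → a:[2], b:[3], c:[1], d:[0]  free=[FFFF......]
after unlink(d) → a:[2], b:[3], c:[1]  free=[.FFF......]

bitmap = .FFF......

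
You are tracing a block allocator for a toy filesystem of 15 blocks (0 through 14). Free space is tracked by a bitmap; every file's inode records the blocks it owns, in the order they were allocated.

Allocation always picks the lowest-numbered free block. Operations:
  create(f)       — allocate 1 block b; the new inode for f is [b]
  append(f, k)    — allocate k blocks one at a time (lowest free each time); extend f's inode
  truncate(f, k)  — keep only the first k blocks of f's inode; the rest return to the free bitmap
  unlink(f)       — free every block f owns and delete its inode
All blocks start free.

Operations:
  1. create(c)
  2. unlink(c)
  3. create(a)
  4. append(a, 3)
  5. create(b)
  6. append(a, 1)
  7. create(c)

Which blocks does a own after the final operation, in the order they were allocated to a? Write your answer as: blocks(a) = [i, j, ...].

blocks(a) = [0, 1, 2, 3, 5]

[1] create(c) — c=0 (map F..............)
[2] unlink(c) —  (map ...............)
[3] create(a) — a=0 (map F..............)
[4] append(a, 3) — a=0,1,2,3 (map FFFF...........)
[5] create(b) — a=0,1,2,3 b=4 (map FFFFF..........)
[6] append(a, 1) — a=0,1,2,3,5 b=4 (map FFFFFF.........)
[7] create(c) — a=0,1,2,3,5 b=4 c=6 (map FFFFFFF........)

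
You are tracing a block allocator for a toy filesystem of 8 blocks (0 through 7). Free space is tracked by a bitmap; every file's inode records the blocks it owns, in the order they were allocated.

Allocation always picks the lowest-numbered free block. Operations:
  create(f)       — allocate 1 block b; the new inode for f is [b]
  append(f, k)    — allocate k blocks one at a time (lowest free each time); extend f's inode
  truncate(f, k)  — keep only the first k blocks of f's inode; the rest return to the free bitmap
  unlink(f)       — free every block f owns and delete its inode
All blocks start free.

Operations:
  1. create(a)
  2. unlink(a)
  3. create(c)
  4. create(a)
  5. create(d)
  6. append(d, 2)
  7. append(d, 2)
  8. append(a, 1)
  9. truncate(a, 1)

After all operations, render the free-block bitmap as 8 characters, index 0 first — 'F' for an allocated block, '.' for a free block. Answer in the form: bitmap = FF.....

bitmap = FFFFFFF.

create(a): bitmap=F....... | a=[0]
unlink(a): bitmap=........ | 
create(c): bitmap=F....... | c=[0]
create(a): bitmap=FF...... | a=[1] c=[0]
create(d): bitmap=FFF..... | a=[1] c=[0] d=[2]
append(d, 2): bitmap=FFFFF... | a=[1] c=[0] d=[2, 3, 4]
append(d, 2): bitmap=FFFFFFF. | a=[1] c=[0] d=[2, 3, 4, 5, 6]
append(a, 1): bitmap=FFFFFFFF | a=[1, 7] c=[0] d=[2, 3, 4, 5, 6]
truncate(a, 1): bitmap=FFFFFFF. | a=[1] c=[0] d=[2, 3, 4, 5, 6]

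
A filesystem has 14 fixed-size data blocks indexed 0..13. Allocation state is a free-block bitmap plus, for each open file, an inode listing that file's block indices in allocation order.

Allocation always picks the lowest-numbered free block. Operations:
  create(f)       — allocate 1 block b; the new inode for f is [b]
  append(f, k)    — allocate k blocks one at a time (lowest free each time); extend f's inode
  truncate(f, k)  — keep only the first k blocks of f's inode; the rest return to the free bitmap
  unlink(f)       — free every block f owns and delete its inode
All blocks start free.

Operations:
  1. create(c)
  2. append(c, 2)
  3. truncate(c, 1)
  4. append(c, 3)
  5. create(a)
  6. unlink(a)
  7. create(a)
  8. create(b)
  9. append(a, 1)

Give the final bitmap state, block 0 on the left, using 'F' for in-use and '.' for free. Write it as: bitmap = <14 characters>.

bitmap = FFFFFFF.......

create(c): bitmap=F............. | c=[0]
append(c, 2): bitmap=FFF........... | c=[0, 1, 2]
truncate(c, 1): bitmap=F............. | c=[0]
append(c, 3): bitmap=FFFF.......... | c=[0, 1, 2, 3]
create(a): bitmap=FFFFF......... | a=[4] c=[0, 1, 2, 3]
unlink(a): bitmap=FFFF.......... | c=[0, 1, 2, 3]
create(a): bitmap=FFFFF......... | a=[4] c=[0, 1, 2, 3]
create(b): bitmap=FFFFFF........ | a=[4] b=[5] c=[0, 1, 2, 3]
append(a, 1): bitmap=FFFFFFF....... | a=[4, 6] b=[5] c=[0, 1, 2, 3]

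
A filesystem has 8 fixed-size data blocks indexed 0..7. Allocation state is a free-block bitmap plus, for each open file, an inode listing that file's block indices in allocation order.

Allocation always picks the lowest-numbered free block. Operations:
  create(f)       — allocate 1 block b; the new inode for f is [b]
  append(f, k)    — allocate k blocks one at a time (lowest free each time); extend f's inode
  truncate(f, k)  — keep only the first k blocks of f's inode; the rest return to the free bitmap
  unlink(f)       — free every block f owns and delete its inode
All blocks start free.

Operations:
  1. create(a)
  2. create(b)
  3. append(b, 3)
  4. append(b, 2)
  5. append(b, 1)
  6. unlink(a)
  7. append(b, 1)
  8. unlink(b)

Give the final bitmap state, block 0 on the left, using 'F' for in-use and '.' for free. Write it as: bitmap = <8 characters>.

bitmap = ........

create(a): bitmap=F....... | a=[0]
create(b): bitmap=FF...... | a=[0] b=[1]
append(b, 3): bitmap=FFFFF... | a=[0] b=[1, 2, 3, 4]
append(b, 2): bitmap=FFFFFFF. | a=[0] b=[1, 2, 3, 4, 5, 6]
append(b, 1): bitmap=FFFFFFFF | a=[0] b=[1, 2, 3, 4, 5, 6, 7]
unlink(a): bitmap=.FFFFFFF | b=[1, 2, 3, 4, 5, 6, 7]
append(b, 1): bitmap=FFFFFFFF | b=[1, 2, 3, 4, 5, 6, 7, 0]
unlink(b): bitmap=........ | 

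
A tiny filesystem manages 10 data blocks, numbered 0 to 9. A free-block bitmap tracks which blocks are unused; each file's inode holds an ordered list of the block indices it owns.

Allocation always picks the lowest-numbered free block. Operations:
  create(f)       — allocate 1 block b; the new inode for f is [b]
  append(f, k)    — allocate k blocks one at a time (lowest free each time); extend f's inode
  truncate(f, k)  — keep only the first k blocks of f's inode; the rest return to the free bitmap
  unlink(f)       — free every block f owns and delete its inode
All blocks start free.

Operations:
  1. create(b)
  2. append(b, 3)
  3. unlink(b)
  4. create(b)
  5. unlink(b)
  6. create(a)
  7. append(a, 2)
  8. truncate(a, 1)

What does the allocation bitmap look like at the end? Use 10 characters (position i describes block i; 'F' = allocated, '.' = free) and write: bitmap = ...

  1. create(b)  ⇒  F.........  {b→[0]}
  2. append(b, 3)  ⇒  FFFF......  {b→[0, 1, 2, 3]}
  3. unlink(b)  ⇒  ..........  {}
  4. create(b)  ⇒  F.........  {b→[0]}
  5. unlink(b)  ⇒  ..........  {}
  6. create(a)  ⇒  F.........  {a→[0]}
  7. append(a, 2)  ⇒  FFF.......  {a→[0, 1, 2]}
  8. truncate(a, 1)  ⇒  F.........  {a→[0]}

bitmap = F.........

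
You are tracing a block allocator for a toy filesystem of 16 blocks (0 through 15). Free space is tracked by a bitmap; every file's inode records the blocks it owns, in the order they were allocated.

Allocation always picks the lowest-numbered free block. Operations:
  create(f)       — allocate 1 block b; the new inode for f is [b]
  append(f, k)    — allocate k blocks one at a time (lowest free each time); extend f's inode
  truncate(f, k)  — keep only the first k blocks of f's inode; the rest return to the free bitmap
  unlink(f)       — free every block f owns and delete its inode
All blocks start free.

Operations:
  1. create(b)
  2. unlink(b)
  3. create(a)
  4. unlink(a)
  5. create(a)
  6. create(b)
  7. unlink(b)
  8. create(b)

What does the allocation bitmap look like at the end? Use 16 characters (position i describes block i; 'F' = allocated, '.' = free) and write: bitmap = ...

after create(b) → b:[0]  free=[F...............]
after unlink(b) →   free=[................]
after create(a) → a:[0]  free=[F...............]
after unlink(a) →   free=[................]
after create(a) → a:[0]  free=[F...............]
after create(b) → a:[0], b:[1]  free=[FF..............]
after unlink(b) → a:[0]  free=[F...............]
after create(b) → a:[0], b:[1]  free=[FF..............]

bitmap = FF..............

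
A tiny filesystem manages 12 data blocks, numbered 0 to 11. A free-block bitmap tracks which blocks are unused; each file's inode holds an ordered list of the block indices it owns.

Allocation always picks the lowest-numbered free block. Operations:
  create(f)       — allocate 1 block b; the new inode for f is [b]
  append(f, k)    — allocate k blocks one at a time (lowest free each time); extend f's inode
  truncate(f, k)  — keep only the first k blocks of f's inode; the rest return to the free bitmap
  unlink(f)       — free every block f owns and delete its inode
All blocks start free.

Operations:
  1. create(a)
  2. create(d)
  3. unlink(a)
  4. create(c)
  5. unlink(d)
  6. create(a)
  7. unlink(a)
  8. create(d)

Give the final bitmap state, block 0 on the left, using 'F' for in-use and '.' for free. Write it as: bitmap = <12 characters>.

bitmap = FF..........

[1] create(a) — a=0 (map F...........)
[2] create(d) — a=0 d=1 (map FF..........)
[3] unlink(a) — d=1 (map .F..........)
[4] create(c) — c=0 d=1 (map FF..........)
[5] unlink(d) — c=0 (map F...........)
[6] create(a) — a=1 c=0 (map FF..........)
[7] unlink(a) — c=0 (map F...........)
[8] create(d) — c=0 d=1 (map FF..........)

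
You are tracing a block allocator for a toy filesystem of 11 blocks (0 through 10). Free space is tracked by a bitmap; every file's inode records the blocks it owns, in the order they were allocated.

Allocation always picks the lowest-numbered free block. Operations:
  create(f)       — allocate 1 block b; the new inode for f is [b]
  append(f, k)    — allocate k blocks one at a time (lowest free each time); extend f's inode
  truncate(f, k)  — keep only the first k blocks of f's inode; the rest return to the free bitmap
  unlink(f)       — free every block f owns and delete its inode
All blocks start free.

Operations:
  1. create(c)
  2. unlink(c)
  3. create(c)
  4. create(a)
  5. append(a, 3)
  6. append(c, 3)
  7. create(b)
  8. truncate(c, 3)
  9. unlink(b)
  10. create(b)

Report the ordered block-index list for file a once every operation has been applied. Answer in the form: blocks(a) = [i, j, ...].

blocks(a) = [1, 2, 3, 4]

  1. create(c)  ⇒  F..........  {c→[0]}
  2. unlink(c)  ⇒  ...........  {}
  3. create(c)  ⇒  F..........  {c→[0]}
  4. create(a)  ⇒  FF.........  {a→[1]; c→[0]}
  5. append(a, 3)  ⇒  FFFFF......  {a→[1, 2, 3, 4]; c→[0]}
  6. append(c, 3)  ⇒  FFFFFFFF...  {a→[1, 2, 3, 4]; c→[0, 5, 6, 7]}
  7. create(b)  ⇒  FFFFFFFFF..  {a→[1, 2, 3, 4]; b→[8]; c→[0, 5, 6, 7]}
  8. truncate(c, 3)  ⇒  FFFFFFF.F..  {a→[1, 2, 3, 4]; b→[8]; c→[0, 5, 6]}
  9. unlink(b)  ⇒  FFFFFFF....  {a→[1, 2, 3, 4]; c→[0, 5, 6]}
  10. create(b)  ⇒  FFFFFFFF...  {a→[1, 2, 3, 4]; b→[7]; c→[0, 5, 6]}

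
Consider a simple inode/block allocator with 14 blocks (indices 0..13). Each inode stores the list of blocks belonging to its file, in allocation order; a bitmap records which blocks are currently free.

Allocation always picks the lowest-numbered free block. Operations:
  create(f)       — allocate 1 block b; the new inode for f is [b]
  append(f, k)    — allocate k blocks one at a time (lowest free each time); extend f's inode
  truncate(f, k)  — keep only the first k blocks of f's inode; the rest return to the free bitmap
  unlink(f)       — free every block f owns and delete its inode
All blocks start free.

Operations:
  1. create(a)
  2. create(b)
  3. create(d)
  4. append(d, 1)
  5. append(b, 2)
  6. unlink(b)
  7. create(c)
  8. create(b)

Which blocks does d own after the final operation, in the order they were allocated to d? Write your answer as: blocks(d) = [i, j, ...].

blocks(d) = [2, 3]

after create(a) → a:[0]  free=[F.............]
after create(b) → a:[0], b:[1]  free=[FF............]
after create(d) → a:[0], b:[1], d:[2]  free=[FFF...........]
after append(d, 1) → a:[0], b:[1], d:[2, 3]  free=[FFFF..........]
after append(b, 2) → a:[0], b:[1, 4, 5], d:[2, 3]  free=[FFFFFF........]
after unlink(b) → a:[0], d:[2, 3]  free=[F.FF..........]
after create(c) → a:[0], c:[1], d:[2, 3]  free=[FFFF..........]
after create(b) → a:[0], b:[4], c:[1], d:[2, 3]  free=[FFFFF.........]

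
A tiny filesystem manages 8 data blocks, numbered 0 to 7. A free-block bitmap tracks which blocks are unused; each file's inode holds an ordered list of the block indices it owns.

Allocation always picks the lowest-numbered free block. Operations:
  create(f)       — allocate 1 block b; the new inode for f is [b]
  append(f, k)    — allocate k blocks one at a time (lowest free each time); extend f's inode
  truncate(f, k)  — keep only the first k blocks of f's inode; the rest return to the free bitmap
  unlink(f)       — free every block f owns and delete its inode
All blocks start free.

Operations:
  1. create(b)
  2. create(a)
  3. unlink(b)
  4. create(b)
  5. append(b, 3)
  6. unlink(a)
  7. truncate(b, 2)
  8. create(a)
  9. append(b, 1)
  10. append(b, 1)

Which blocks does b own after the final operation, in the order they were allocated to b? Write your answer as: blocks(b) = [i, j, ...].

  1. create(b)  ⇒  F.......  {b→[0]}
  2. create(a)  ⇒  FF......  {a→[1]; b→[0]}
  3. unlink(b)  ⇒  .F......  {a→[1]}
  4. create(b)  ⇒  FF......  {a→[1]; b→[0]}
  5. append(b, 3)  ⇒  FFFFF...  {a→[1]; b→[0, 2, 3, 4]}
  6. unlink(a)  ⇒  F.FFF...  {b→[0, 2, 3, 4]}
  7. truncate(b, 2)  ⇒  F.F.....  {b→[0, 2]}
  8. create(a)  ⇒  FFF.....  {a→[1]; b→[0, 2]}
  9. append(b, 1)  ⇒  FFFF....  {a→[1]; b→[0, 2, 3]}
  10. append(b, 1)  ⇒  FFFFF...  {a→[1]; b→[0, 2, 3, 4]}

blocks(b) = [0, 2, 3, 4]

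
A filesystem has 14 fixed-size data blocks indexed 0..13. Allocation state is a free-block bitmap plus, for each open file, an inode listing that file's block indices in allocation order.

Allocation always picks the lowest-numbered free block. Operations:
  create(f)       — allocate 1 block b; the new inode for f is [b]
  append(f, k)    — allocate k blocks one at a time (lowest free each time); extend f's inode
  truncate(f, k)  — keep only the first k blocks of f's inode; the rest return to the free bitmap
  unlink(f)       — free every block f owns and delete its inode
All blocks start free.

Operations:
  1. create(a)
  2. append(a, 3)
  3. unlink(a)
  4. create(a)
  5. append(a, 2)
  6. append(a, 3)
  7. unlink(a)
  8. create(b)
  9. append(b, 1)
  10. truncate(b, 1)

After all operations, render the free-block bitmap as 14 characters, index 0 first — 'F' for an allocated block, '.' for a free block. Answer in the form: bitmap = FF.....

bitmap = F.............

create(a): bitmap=F............. | a=[0]
append(a, 3): bitmap=FFFF.......... | a=[0, 1, 2, 3]
unlink(a): bitmap=.............. | 
create(a): bitmap=F............. | a=[0]
append(a, 2): bitmap=FFF........... | a=[0, 1, 2]
append(a, 3): bitmap=FFFFFF........ | a=[0, 1, 2, 3, 4, 5]
unlink(a): bitmap=.............. | 
create(b): bitmap=F............. | b=[0]
append(b, 1): bitmap=FF............ | b=[0, 1]
truncate(b, 1): bitmap=F............. | b=[0]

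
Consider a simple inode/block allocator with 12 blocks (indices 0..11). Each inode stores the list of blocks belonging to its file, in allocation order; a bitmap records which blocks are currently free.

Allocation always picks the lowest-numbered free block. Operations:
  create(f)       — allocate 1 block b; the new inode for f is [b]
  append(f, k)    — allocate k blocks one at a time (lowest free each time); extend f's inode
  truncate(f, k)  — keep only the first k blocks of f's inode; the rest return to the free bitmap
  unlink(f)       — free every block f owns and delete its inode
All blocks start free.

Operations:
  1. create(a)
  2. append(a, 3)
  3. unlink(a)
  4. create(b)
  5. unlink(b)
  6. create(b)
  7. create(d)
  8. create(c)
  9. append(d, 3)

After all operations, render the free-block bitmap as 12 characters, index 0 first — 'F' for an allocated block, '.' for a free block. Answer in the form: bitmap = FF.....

bitmap = FFFFFF......

after create(a) → a:[0]  free=[F...........]
after append(a, 3) → a:[0, 1, 2, 3]  free=[FFFF........]
after unlink(a) →   free=[............]
after create(b) → b:[0]  free=[F...........]
after unlink(b) →   free=[............]
after create(b) → b:[0]  free=[F...........]
after create(d) → b:[0], d:[1]  free=[FF..........]
after create(c) → b:[0], c:[2], d:[1]  free=[FFF.........]
after append(d, 3) → b:[0], c:[2], d:[1, 3, 4, 5]  free=[FFFFFF......]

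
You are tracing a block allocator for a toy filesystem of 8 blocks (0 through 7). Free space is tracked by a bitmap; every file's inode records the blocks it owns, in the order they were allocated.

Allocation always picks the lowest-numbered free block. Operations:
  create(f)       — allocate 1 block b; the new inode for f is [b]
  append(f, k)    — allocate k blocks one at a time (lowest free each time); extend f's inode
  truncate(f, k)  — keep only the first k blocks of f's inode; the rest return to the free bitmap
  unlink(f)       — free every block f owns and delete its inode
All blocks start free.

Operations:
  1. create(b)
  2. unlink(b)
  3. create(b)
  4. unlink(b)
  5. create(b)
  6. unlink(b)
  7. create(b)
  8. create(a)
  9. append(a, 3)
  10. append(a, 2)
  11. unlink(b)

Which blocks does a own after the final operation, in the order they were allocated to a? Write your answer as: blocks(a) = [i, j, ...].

blocks(a) = [1, 2, 3, 4, 5, 6]

create(b): bitmap=F....... | b=[0]
unlink(b): bitmap=........ | 
create(b): bitmap=F....... | b=[0]
unlink(b): bitmap=........ | 
create(b): bitmap=F....... | b=[0]
unlink(b): bitmap=........ | 
create(b): bitmap=F....... | b=[0]
create(a): bitmap=FF...... | a=[1] b=[0]
append(a, 3): bitmap=FFFFF... | a=[1, 2, 3, 4] b=[0]
append(a, 2): bitmap=FFFFFFF. | a=[1, 2, 3, 4, 5, 6] b=[0]
unlink(b): bitmap=.FFFFFF. | a=[1, 2, 3, 4, 5, 6]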